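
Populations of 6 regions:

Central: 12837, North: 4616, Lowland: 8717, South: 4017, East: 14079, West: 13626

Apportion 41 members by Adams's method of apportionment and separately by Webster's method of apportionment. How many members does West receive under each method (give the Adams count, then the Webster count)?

9 and 10

Adams: Central 9, North 4, Lowland 6, South 3, East 10, West 9.
Webster: Central 9, North 3, Lowland 6, South 3, East 10, West 10.
West gets 9 under Adams and 10 under Webster.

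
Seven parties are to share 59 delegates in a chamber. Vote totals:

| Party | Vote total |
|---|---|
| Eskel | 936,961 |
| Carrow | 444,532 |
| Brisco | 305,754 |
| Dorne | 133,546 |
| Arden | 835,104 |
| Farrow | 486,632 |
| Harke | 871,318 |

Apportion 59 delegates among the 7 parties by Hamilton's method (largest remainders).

The standard divisor is 4013847/59 ≈ 68031.305.
Standard quotas: Eskel 13.7725, Carrow 6.5342, Brisco 4.4943, Dorne 1.9630, Arden 12.2753, Farrow 7.1531, Harke 12.8076.
Lower quotas: Eskel 13, Carrow 6, Brisco 4, Dorne 1, Arden 12, Farrow 7, Harke 12 (sum 55, leaving 4 seats).
Remainders in descending order: Dorne 0.9630, Harke 0.8076, Eskel 0.7725, Carrow 0.5342, Brisco 0.4943, Arden 0.2753, Farrow 0.1531.
The surplus seats go to Dorne, Harke, Eskel, Carrow.

Eskel 14, Carrow 7, Brisco 4, Dorne 2, Arden 12, Farrow 7, Harke 13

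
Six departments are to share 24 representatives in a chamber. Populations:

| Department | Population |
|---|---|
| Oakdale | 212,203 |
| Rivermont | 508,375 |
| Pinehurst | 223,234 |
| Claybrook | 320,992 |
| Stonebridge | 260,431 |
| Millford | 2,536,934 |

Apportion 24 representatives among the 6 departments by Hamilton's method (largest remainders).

Oakdale: 1, Rivermont: 3, Pinehurst: 1, Claybrook: 2, Stonebridge: 2, Millford: 15

Standard divisor: 4062169 ÷ 24 ≈ 169257.042.
Standard quotas: Oakdale 1.2537, Rivermont 3.0036, Pinehurst 1.3189, Claybrook 1.8965, Stonebridge 1.5387, Millford 14.9886.
Lower quotas: Oakdale 1, Rivermont 3, Pinehurst 1, Claybrook 1, Stonebridge 1, Millford 14 (sum 21, leaving 3 seats).
Remainders in descending order: Millford 0.9886, Claybrook 0.8965, Stonebridge 0.5387, Pinehurst 0.3189, Oakdale 0.2537, Rivermont 0.0036.
The surplus seats go to Millford, Claybrook, Stonebridge.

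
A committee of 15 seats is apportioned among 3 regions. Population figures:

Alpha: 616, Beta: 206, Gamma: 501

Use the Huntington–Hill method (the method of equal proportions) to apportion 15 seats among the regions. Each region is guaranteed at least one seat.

With divisor 88: modified quotas Alpha 7.000, Beta 2.341, Gamma 5.693.
Geometric-mean thresholds: Alpha √(7·8)=7.483, Beta √(2·3)=2.449, Gamma √(5·6)=5.477.
Each quota rounded against its threshold gives Alpha 7, Beta 2, Gamma 6 (total 15).

Alpha 7, Beta 2, Gamma 6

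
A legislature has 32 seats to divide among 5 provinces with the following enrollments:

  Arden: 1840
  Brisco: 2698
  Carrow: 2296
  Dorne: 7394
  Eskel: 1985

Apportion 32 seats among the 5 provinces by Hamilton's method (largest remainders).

Arden 4, Brisco 5, Carrow 4, Dorne 15, Eskel 4

Total 16213; standard divisor 16213/32 ≈ 506.656.
Standard quotas: Arden 3.6317, Brisco 5.3251, Carrow 4.5317, Dorne 14.5937, Eskel 3.9178.
Lower quotas: Arden 3, Brisco 5, Carrow 4, Dorne 14, Eskel 3 (sum 29, leaving 3 seats).
Remainders in descending order: Eskel 0.9178, Arden 0.6317, Dorne 0.5937, Carrow 0.5317, Brisco 0.3251.
The surplus seats go to Eskel, Arden, Dorne.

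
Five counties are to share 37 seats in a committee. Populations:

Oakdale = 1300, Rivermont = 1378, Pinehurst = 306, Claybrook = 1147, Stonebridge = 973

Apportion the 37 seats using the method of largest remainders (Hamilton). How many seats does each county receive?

Oakdale=10, Rivermont=10, Pinehurst=2, Claybrook=8, Stonebridge=7

The standard divisor is 5104/37 ≈ 137.946.
Standard quotas: Oakdale 9.424, Rivermont 9.989, Pinehurst 2.218, Claybrook 8.315, Stonebridge 7.053.
Lower quotas: Oakdale 9, Rivermont 9, Pinehurst 2, Claybrook 8, Stonebridge 7 (sum 35, leaving 2 seats).
Remainders in descending order: Rivermont 0.989, Oakdale 0.424, Claybrook 0.315, Pinehurst 0.218, Stonebridge 0.053.
The surplus seats go to Rivermont, Oakdale.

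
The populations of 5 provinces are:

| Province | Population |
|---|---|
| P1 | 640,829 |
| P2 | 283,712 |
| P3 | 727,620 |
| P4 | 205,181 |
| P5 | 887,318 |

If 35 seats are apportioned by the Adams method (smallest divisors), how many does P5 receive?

Standard divisor 2744660/35 ≈ 78418.857; standard quotas: P1 8.172, P2 3.618, P3 9.279, P4 2.616, P5 11.315.
Rounding up gives 9, 4, 10, 3, 12 = 38 seats, so the divisor must be adjusted.
With modified divisor 84800: modified quotas P1 7.557, P2 3.346, P3 8.580, P4 2.420, P5 10.464.
Rounding up: P1 8, P2 4, P3 9, P4 3, P5 11 (total 35).
P5 receives 11.

11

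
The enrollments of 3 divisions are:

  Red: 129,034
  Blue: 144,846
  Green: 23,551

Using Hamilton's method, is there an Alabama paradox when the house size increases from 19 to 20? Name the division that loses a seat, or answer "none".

At 19 seats: Red 8, Blue 9, Green 2.
At 20 seats: Red 9, Blue 10, Green 1.
Green drops from 2 to 1.

Green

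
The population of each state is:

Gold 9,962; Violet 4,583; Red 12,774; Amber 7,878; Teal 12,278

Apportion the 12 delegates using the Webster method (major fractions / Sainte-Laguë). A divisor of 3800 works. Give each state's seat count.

Gold 3, Violet 1, Red 3, Amber 2, Teal 3

With modified divisor 3800: modified quotas Gold 2.622, Violet 1.206, Red 3.362, Amber 2.073, Teal 3.231.
Rounding to the nearest integer: Gold 3, Violet 1, Red 3, Amber 2, Teal 3 (total 12).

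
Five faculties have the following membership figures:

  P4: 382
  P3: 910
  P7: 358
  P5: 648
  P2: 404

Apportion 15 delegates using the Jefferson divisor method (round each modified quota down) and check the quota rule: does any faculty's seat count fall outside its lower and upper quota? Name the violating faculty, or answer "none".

Standard quotas: P4 2.121, P3 5.052, P7 1.987, P5 3.597, P2 2.243.
Jefferson allocation: P4 2, P3 5, P7 2, P5 4, P2 2.
Every allocation lies between the lower and upper quota.

none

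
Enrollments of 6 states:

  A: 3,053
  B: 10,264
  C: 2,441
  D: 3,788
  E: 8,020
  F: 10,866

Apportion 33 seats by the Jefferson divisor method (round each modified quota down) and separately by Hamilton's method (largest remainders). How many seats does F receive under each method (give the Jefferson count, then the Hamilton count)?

10 and 9

Jefferson: A 2, B 9, C 2, D 3, E 7, F 10.
Hamilton: A 3, B 9, C 2, D 3, E 7, F 9.
F gets 10 under Jefferson and 9 under Hamilton.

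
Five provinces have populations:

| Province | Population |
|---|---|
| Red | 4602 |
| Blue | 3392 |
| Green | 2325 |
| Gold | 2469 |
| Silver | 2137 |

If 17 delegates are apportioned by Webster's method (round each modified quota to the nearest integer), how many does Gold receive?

Standard divisor 14925/17 ≈ 877.941; standard quotas: Red 5.242, Blue 3.864, Green 2.648, Gold 2.812, Silver 2.434.
Rounding to the nearest integer gives Red 5, Blue 4, Green 3, Gold 3, Silver 2 — total 17, matching the house size, so no adjustment is needed.
Gold receives 3.

3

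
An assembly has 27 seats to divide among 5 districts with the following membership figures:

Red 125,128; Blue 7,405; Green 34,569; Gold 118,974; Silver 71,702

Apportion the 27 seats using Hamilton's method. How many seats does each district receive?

The standard divisor is 357778/27 ≈ 13251.037.
Standard quotas: Red 9.4429, Blue 0.5588, Green 2.6088, Gold 8.9785, Silver 5.4110.
Lower quotas: Red 9, Blue 0, Green 2, Gold 8, Silver 5 (sum 24, leaving 3 seats).
Remainders in descending order: Gold 0.9785, Green 0.6088, Blue 0.5588, Red 0.4429, Silver 0.4110.
Largest remainders: Gold, Green, Blue receive the extra seats.

Red=9, Blue=1, Green=3, Gold=9, Silver=5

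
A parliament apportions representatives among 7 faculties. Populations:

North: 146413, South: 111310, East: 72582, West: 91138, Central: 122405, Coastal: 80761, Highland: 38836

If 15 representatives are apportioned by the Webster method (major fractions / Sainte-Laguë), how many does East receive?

Standard divisor 663445/15 ≈ 44229.667; standard quotas: North 3.310, South 2.517, East 1.641, West 2.061, Central 2.767, Coastal 1.826, Highland 0.878.
Rounding to the nearest integer gives 3, 3, 2, 2, 3, 2, 1 = 16 seats, so the divisor must be adjusted.
With modified divisor 46500: modified quotas North 3.149, South 2.394, East 1.561, West 1.960, Central 2.632, Coastal 1.737, Highland 0.835.
Rounding to the nearest integer: North 3, South 2, East 2, West 2, Central 3, Coastal 2, Highland 1 (total 15).
East receives 2.

2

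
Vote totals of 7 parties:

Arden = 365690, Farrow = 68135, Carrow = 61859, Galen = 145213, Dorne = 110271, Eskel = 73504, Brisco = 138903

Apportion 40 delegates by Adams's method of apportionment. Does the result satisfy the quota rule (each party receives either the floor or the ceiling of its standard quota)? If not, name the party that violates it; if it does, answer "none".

Standard quotas: Arden 15.181, Farrow 2.828, Carrow 2.568, Galen 6.028, Dorne 4.578, Eskel 3.051, Brisco 5.766.
Adams allocation: Arden 14, Farrow 3, Carrow 3, Galen 6, Dorne 5, Eskel 3, Brisco 6.
Arden has quota 15.181 (lower 15, upper 16) but receives 14 — outside the quota interval.

Arden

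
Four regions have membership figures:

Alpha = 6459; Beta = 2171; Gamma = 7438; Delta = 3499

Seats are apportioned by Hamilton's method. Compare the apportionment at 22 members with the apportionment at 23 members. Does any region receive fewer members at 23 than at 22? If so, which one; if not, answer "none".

At 22 seats: Alpha 7, Beta 3, Gamma 8, Delta 4.
At 23 seats: Alpha 8, Beta 2, Gamma 9, Delta 4.
Beta drops from 3 to 2.

Beta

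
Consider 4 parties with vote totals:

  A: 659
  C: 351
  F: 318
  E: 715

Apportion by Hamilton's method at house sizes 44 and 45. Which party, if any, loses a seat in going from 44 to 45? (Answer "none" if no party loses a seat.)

none

At 44 seats: A 14, C 8, F 7, E 15.
At 45 seats: A 14, C 8, F 7, E 16.
No party's allocation decreased.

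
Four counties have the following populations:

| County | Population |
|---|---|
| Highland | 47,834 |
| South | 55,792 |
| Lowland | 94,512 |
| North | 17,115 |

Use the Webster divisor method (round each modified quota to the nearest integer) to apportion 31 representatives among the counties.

Highland 7; South 8; Lowland 14; North 2

Standard divisor 215253/31 ≈ 6943.645; standard quotas: Highland 6.889, South 8.035, Lowland 13.611, North 2.465.
Rounding to the nearest integer gives Highland 7, South 8, Lowland 14, North 2 — total 31, matching the house size, so no adjustment is needed.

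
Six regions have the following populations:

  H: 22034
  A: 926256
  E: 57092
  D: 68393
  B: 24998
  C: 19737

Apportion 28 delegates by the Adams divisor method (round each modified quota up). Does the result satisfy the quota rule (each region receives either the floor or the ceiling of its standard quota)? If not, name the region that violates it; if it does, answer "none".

A

Standard quotas: H 0.552, A 23.187, E 1.429, D 1.712, B 0.626, C 0.494.
Adams allocation: H 1, A 21, E 2, D 2, B 1, C 1.
A has quota 23.187 (lower 23, upper 24) but receives 21 — outside the quota interval.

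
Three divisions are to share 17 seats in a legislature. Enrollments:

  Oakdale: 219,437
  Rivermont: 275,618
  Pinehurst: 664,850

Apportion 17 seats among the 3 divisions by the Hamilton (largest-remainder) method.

Oakdale 3; Rivermont 4; Pinehurst 10

The standard divisor is 1159905/17 ≈ 68229.706.
Standard quotas: Oakdale 3.2162, Rivermont 4.0396, Pinehurst 9.7443.
Lower quotas: Oakdale 3, Rivermont 4, Pinehurst 9 (sum 16, leaving 1 seat).
Remainders in descending order: Pinehurst 0.7443, Oakdale 0.2162, Rivermont 0.0396.
The surplus seat goes to Pinehurst.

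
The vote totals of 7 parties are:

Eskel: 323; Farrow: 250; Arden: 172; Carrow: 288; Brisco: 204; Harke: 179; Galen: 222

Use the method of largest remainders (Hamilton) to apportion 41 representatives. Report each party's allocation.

Eskel=8, Farrow=6, Arden=4, Carrow=7, Brisco=5, Harke=5, Galen=6

Standard divisor: 1638 ÷ 41 ≈ 39.951.
Standard quotas: Eskel 8.085, Farrow 6.258, Arden 4.305, Carrow 7.209, Brisco 5.106, Harke 4.480, Galen 5.557.
Lower quotas: Eskel 8, Farrow 6, Arden 4, Carrow 7, Brisco 5, Harke 4, Galen 5 (sum 39, leaving 2 seats).
Remainders in descending order: Galen 0.557, Harke 0.480, Arden 0.305, Farrow 0.258, Carrow 0.209, Brisco 0.106, Eskel 0.085.
The surplus seats go to Galen, Harke.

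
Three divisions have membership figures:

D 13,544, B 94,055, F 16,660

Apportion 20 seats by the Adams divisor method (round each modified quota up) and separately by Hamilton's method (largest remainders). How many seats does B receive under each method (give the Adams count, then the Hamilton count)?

14 and 15

Adams: D 3, B 14, F 3.
Hamilton: D 2, B 15, F 3.
B gets 14 under Adams and 15 under Hamilton.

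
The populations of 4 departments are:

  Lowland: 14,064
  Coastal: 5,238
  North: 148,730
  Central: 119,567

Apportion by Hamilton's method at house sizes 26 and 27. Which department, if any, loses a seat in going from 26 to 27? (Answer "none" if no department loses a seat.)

none

At 26 seats: Lowland 1, Coastal 1, North 13, Central 11.
At 27 seats: Lowland 1, Coastal 1, North 14, Central 11.
No department's allocation decreased.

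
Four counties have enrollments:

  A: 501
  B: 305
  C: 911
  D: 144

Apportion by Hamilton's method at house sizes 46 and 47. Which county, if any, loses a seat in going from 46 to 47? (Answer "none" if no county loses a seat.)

At 46 seats: A 12, B 8, C 22, D 4.
At 47 seats: A 13, B 8, C 23, D 3.
D drops from 4 to 3.

D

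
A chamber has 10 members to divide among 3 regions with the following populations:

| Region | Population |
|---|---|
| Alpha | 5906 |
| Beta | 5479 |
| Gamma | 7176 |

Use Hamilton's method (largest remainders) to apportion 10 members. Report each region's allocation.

The standard divisor is 18561/10 ≈ 1856.1.
Standard quotas: Alpha 3.1819, Beta 2.9519, Gamma 3.8662.
Lower quotas: Alpha 3, Beta 2, Gamma 3 (sum 8, leaving 2 seats).
Remainders in descending order: Beta 0.9519, Gamma 0.8662, Alpha 0.1819.
The surplus seats go to Beta, Gamma.

Alpha 3, Beta 3, Gamma 4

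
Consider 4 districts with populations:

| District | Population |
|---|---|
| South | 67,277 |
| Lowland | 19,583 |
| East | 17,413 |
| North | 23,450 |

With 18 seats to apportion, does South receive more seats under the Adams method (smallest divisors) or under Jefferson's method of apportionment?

Jefferson

Adams: South 9, Lowland 3, East 3, North 3.
Jefferson: South 10, Lowland 3, East 2, North 3.
South gets 9 under Adams and 10 under Jefferson.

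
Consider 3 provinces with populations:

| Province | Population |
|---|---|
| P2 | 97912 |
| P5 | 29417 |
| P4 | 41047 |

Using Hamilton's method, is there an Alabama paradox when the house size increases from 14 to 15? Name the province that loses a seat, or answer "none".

P5

At 14 seats: P2 8, P5 3, P4 3.
At 15 seats: P2 9, P5 2, P4 4.
P5 drops from 3 to 2.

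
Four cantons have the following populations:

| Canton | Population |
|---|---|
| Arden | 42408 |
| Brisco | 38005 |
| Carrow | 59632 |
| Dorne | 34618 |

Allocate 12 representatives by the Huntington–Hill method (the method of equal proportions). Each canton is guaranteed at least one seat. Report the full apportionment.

With divisor 14824: modified quotas Arden 2.861, Brisco 2.564, Carrow 4.023, Dorne 2.335.
Geometric-mean thresholds: Arden √(2·3)=2.449, Brisco √(2·3)=2.449, Carrow √(4·5)=4.472, Dorne √(2·3)=2.449.
Each quota rounded against its threshold gives Arden 3, Brisco 3, Carrow 4, Dorne 2 (total 12).

Arden 3, Brisco 3, Carrow 4, Dorne 2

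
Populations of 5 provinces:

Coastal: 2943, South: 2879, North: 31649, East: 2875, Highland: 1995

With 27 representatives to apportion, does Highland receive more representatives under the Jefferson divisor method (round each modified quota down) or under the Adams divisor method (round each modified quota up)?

Adams

Jefferson: Coastal 2, South 2, North 21, East 1, Highland 1.
Adams: Coastal 2, South 2, North 19, East 2, Highland 2.
Highland gets 1 under Jefferson and 2 under Adams.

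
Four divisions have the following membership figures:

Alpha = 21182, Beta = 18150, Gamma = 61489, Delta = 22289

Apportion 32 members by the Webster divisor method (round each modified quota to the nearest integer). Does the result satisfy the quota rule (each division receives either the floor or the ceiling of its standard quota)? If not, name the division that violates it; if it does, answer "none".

none

Standard quotas: Alpha 5.506, Beta 4.718, Gamma 15.983, Delta 5.794.
Webster allocation: Alpha 5, Beta 5, Gamma 16, Delta 6.
Every allocation lies between the lower and upper quota.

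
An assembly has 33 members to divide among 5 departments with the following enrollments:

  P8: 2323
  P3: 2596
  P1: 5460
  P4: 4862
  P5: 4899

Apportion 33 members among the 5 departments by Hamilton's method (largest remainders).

The standard divisor is 20140/33 ≈ 610.303.
Standard quotas: P8 3.8063, P3 4.2536, P1 8.9464, P4 7.9665, P5 8.0272.
Lower quotas: P8 3, P3 4, P1 8, P4 7, P5 8 (sum 30, leaving 3 seats).
Remainders in descending order: P4 0.9665, P1 0.9464, P8 0.8063, P3 0.2536, P5 0.0272.
The surplus seats go to P4, P1, P8.

P8: 4; P3: 4; P1: 9; P4: 8; P5: 8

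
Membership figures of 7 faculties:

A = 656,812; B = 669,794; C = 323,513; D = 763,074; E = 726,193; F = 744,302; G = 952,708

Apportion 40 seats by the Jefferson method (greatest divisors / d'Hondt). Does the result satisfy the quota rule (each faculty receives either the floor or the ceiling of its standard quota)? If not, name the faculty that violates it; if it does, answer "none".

Standard quotas: A 5.432, B 5.540, C 2.676, D 6.311, E 6.006, F 6.156, G 7.879.
Jefferson allocation: A 6, B 6, C 2, D 6, E 6, F 6, G 8.
Every allocation lies between the lower and upper quota.

none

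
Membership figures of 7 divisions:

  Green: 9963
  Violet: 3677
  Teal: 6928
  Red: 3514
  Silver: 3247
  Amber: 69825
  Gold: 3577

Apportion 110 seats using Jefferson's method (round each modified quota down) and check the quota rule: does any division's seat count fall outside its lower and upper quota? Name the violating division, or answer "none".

Standard quotas: Green 10.880, Violet 4.015, Teal 7.565, Red 3.837, Silver 3.546, Amber 76.250, Gold 3.906.
Jefferson allocation: Green 11, Violet 4, Teal 7, Red 3, Silver 3, Amber 78, Gold 4.
Amber has quota 76.250 (lower 76, upper 77) but receives 78 — outside the quota interval.

Amber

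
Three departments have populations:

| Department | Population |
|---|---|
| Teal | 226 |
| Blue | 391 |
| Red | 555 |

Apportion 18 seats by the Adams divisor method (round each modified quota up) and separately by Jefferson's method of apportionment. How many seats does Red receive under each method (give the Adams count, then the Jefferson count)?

Adams: Teal 4, Blue 6, Red 8.
Jefferson: Teal 3, Blue 6, Red 9.
Red gets 8 under Adams and 9 under Jefferson.

8 and 9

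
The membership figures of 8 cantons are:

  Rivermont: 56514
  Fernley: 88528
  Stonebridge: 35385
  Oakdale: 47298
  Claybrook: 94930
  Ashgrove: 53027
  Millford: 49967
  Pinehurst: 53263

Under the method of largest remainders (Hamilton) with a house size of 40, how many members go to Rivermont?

Standard divisor: 478912 ÷ 40 ≈ 11972.8.
Standard quotas: Rivermont 4.7202, Fernley 7.3941, Stonebridge 2.9554, Oakdale 3.9505, Claybrook 7.9288, Ashgrove 4.4290, Millford 4.1734, Pinehurst 4.4487.
Lower quotas: Rivermont 4, Fernley 7, Stonebridge 2, Oakdale 3, Claybrook 7, Ashgrove 4, Millford 4, Pinehurst 4 (sum 35, leaving 5 seats).
Remainders in descending order: Stonebridge 0.9554, Oakdale 0.9505, Claybrook 0.9288, Rivermont 0.7202, Pinehurst 0.4487, Ashgrove 0.4290, Fernley 0.3941, Millford 0.1734.
The surplus seats go to Stonebridge, Oakdale, Claybrook, Rivermont, Pinehurst.
Rivermont receives 5.

5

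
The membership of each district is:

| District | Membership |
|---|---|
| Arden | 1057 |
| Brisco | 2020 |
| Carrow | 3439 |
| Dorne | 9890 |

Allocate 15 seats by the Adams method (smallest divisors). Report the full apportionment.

Standard divisor 16406/15 ≈ 1093.733; standard quotas: Arden 0.966, Brisco 1.847, Carrow 3.144, Dorne 9.042.
Rounding up gives 1, 2, 4, 10 = 17 seats, so the divisor must be adjusted.
With modified divisor 1200: modified quotas Arden 0.881, Brisco 1.683, Carrow 2.866, Dorne 8.242.
Rounding up: Arden 1, Brisco 2, Carrow 3, Dorne 9 (total 15).

Arden 1; Brisco 2; Carrow 3; Dorne 9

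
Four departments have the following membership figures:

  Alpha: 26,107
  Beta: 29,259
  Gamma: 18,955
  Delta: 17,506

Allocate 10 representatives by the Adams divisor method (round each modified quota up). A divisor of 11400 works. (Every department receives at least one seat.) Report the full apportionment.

Alpha 3, Beta 3, Gamma 2, Delta 2

With modified divisor 11400: modified quotas Alpha 2.290, Beta 2.567, Gamma 1.663, Delta 1.536.
Rounding up: Alpha 3, Beta 3, Gamma 2, Delta 2 (total 10).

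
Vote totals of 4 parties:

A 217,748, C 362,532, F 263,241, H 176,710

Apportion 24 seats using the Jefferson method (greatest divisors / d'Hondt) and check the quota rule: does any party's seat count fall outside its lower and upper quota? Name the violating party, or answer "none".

Standard quotas: A 5.122, C 8.528, F 6.193, H 4.157.
Jefferson allocation: A 5, C 9, F 6, H 4.
Every allocation lies between the lower and upper quota.

none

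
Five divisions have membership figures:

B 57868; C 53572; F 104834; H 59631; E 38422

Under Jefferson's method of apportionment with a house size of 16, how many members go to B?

Standard divisor 314327/16 ≈ 19645.438; standard quotas: B 2.946, C 2.727, F 5.336, H 3.035, E 1.956.
Rounding down gives 2, 2, 5, 3, 1 = 13 seats, so the divisor must be adjusted.
With modified divisor 17700: modified quotas B 3.269, C 3.027, F 5.923, H 3.369, E 2.171.
Rounding down: B 3, C 3, F 5, H 3, E 2 (total 16).
B receives 3.

3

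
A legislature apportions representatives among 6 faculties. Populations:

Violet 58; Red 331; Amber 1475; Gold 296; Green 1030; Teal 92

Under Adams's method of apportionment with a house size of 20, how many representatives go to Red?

Standard divisor 3282/20 ≈ 164.1; standard quotas: Violet 0.353, Red 2.017, Amber 8.988, Gold 1.804, Green 6.277, Teal 0.561.
Rounding up gives 1, 3, 9, 2, 7, 1 = 23 seats, so the divisor must be adjusted.
With modified divisor 200: modified quotas Violet 0.290, Red 1.655, Amber 7.375, Gold 1.480, Green 5.150, Teal 0.460.
Rounding up: Violet 1, Red 2, Amber 8, Gold 2, Green 6, Teal 1 (total 20).
Red receives 2.

2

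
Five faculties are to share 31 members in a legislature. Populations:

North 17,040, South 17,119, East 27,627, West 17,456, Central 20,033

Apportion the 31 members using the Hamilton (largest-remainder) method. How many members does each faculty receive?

North 5, South 5, East 9, West 6, Central 6

Total 99275; standard divisor 99275/31 ≈ 3202.419.
Standard quotas: North 5.3210, South 5.3456, East 8.6269, West 5.4509, Central 6.2556.
Lower quotas: North 5, South 5, East 8, West 5, Central 6 (sum 29, leaving 2 seats).
Remainders in descending order: East 0.6269, West 0.4509, South 0.3456, North 0.3210, Central 0.2556.
Largest remainders: East, West receive the extra seats.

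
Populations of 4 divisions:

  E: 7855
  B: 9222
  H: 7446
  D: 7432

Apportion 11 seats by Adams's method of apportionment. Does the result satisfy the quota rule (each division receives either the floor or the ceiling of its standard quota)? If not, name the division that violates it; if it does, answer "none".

none

Standard quotas: E 2.704, B 3.175, H 2.563, D 2.558.
Adams allocation: E 3, B 3, H 3, D 2.
Every allocation lies between the lower and upper quota.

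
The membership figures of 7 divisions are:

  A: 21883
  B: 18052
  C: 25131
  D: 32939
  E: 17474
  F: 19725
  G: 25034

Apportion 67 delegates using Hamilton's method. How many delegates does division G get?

The standard divisor is 160238/67 ≈ 2391.612.
Standard quotas: A 9.1499, B 7.5480, C 10.5080, D 13.7727, E 7.3064, F 8.2476, G 10.4674.
Lower quotas: A 9, B 7, C 10, D 13, E 7, F 8, G 10 (sum 64, leaving 3 seats).
Remainders in descending order: D 0.7727, B 0.5480, C 0.5080, G 0.4674, E 0.3064, F 0.2476, A 0.1499.
Largest remainders: D, B, C receive the extra seats.
G receives 10.

10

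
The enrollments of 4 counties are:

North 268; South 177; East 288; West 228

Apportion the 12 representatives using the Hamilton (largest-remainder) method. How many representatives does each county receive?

North 3, South 2, East 4, West 3

Standard divisor: 961 ÷ 12 ≈ 80.083.
Standard quotas: North 3.347, South 2.210, East 3.596, West 2.847.
Lower quotas: North 3, South 2, East 3, West 2 (sum 10, leaving 2 seats).
Remainders in descending order: West 0.847, East 0.596, North 0.347, South 0.210.
The surplus seats go to West, East.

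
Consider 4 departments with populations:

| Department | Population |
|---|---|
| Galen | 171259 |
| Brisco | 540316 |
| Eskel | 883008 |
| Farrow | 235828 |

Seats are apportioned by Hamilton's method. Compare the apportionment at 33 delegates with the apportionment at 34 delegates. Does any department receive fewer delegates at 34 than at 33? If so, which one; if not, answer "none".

none

At 33 seats: Galen 3, Brisco 10, Eskel 16, Farrow 4.
At 34 seats: Galen 3, Brisco 10, Eskel 17, Farrow 4.
No department's allocation decreased.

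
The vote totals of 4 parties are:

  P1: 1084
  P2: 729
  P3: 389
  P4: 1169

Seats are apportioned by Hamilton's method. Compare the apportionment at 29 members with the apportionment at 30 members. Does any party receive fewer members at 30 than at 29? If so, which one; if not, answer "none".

At 29 seats: P1 9, P2 6, P3 4, P4 10.
At 30 seats: P1 10, P2 7, P3 3, P4 10.
P3 drops from 4 to 3.

P3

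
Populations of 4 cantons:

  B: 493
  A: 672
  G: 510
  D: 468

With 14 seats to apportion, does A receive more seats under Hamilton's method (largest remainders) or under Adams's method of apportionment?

Hamilton

Hamilton: B 3, A 5, G 3, D 3.
Adams: B 3, A 4, G 4, D 3.
A gets 5 under Hamilton and 4 under Adams.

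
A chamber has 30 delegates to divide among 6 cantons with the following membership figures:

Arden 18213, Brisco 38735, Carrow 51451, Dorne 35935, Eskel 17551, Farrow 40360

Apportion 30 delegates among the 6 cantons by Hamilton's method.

Total 202245; standard divisor 202245/30 ≈ 6741.5.
Standard quotas: Arden 2.7016, Brisco 5.7458, Carrow 7.6320, Dorne 5.3304, Eskel 2.6034, Farrow 5.9868.
Lower quotas: Arden 2, Brisco 5, Carrow 7, Dorne 5, Eskel 2, Farrow 5 (sum 26, leaving 4 seats).
Remainders in descending order: Farrow 0.9868, Brisco 0.7458, Arden 0.7016, Carrow 0.6320, Eskel 0.6034, Dorne 0.3304.
Largest remainders: Farrow, Brisco, Arden, Carrow receive the extra seats.

Arden=3; Brisco=6; Carrow=8; Dorne=5; Eskel=2; Farrow=6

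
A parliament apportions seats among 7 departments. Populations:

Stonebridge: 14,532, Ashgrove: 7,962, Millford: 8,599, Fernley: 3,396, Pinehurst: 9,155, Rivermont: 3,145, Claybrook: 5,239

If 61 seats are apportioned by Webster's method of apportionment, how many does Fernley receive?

4

Standard divisor 52028/61 ≈ 852.918; standard quotas: Stonebridge 17.038, Ashgrove 9.335, Millford 10.082, Fernley 3.982, Pinehurst 10.734, Rivermont 3.687, Claybrook 6.142.
Rounding to the nearest integer gives Stonebridge 17, Ashgrove 9, Millford 10, Fernley 4, Pinehurst 11, Rivermont 4, Claybrook 6 — total 61, matching the house size, so no adjustment is needed.
Fernley receives 4.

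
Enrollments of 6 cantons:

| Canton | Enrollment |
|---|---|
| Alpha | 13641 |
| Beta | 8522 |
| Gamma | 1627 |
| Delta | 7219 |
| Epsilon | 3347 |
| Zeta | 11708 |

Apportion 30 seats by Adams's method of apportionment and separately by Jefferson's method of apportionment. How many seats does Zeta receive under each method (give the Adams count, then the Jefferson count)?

Adams: Alpha 9, Beta 6, Gamma 1, Delta 5, Epsilon 2, Zeta 7.
Jefferson: Alpha 9, Beta 5, Gamma 1, Delta 5, Epsilon 2, Zeta 8.
Zeta gets 7 under Adams and 8 under Jefferson.

7 and 8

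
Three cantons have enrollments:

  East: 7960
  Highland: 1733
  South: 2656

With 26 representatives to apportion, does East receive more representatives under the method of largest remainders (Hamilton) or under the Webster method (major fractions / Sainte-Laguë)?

Hamilton: East 17, Highland 4, South 5.
Webster: East 16, Highland 4, South 6.
East gets 17 under Hamilton and 16 under Webster.

Hamilton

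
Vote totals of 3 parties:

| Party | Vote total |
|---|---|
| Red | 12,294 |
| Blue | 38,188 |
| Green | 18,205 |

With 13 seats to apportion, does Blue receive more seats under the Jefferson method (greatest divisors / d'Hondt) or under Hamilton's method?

Jefferson: Red 2, Blue 8, Green 3.
Hamilton: Red 2, Blue 7, Green 4.
Blue gets 8 under Jefferson and 7 under Hamilton.

Jefferson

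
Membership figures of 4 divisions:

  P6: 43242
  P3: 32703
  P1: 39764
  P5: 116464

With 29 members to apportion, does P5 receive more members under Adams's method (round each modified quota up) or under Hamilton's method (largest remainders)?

Hamilton

Adams: P6 6, P3 4, P1 5, P5 14.
Hamilton: P6 5, P3 4, P1 5, P5 15.
P5 gets 14 under Adams and 15 under Hamilton.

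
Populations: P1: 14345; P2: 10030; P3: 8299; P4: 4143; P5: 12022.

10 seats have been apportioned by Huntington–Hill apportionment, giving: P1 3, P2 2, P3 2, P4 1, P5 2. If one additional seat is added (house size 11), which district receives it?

Priority for the next seat is population ÷ (√(s·(s+1))).
Priorities: P1 4141.045, P2 4094.730, P3 3388.053, P4 2929.543, P5 4907.961.
Highest priority: P5.

P5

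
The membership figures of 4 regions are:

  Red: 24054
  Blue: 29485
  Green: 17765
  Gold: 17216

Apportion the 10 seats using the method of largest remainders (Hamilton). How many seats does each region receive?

Red=3, Blue=3, Green=2, Gold=2

Standard divisor: 88520 ÷ 10 = 8852.
Standard quotas: Red 2.7174, Blue 3.3309, Green 2.0069, Gold 1.9449.
Lower quotas: Red 2, Blue 3, Green 2, Gold 1 (sum 8, leaving 2 seats).
Remainders in descending order: Gold 0.9449, Red 0.7174, Blue 0.3309, Green 0.0069.
Largest remainders: Gold, Red receive the extra seats.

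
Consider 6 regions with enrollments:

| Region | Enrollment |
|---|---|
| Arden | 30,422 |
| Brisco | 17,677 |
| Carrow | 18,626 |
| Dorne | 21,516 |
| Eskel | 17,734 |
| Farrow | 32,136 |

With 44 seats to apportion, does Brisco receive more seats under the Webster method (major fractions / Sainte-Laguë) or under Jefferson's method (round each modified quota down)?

Webster

Webster: Arden 9, Brisco 6, Carrow 6, Dorne 7, Eskel 6, Farrow 10.
Jefferson: Arden 10, Brisco 5, Carrow 6, Dorne 7, Eskel 6, Farrow 10.
Brisco gets 6 under Webster and 5 under Jefferson.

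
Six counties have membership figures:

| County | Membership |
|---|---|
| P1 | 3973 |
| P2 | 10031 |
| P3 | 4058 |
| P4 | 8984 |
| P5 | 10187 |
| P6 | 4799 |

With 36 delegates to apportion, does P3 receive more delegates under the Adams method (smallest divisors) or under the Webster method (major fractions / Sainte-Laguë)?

Adams: P1 4, P2 8, P3 4, P4 8, P5 8, P6 4.
Webster: P1 3, P2 9, P3 3, P4 8, P5 9, P6 4.
P3 gets 4 under Adams and 3 under Webster.

Adams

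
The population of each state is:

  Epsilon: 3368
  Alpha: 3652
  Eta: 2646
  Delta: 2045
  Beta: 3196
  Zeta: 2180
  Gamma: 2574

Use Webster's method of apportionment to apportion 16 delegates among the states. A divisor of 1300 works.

Epsilon=3, Alpha=3, Eta=2, Delta=2, Beta=2, Zeta=2, Gamma=2

With modified divisor 1300: modified quotas Epsilon 2.591, Alpha 2.809, Eta 2.035, Delta 1.573, Beta 2.458, Zeta 1.677, Gamma 1.980.
Rounding to the nearest integer: Epsilon 3, Alpha 3, Eta 2, Delta 2, Beta 2, Zeta 2, Gamma 2 (total 16).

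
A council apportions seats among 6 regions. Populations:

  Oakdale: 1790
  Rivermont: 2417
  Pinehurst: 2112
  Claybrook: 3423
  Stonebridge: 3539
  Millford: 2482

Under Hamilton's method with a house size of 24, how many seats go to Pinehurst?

The standard divisor is 15763/24 ≈ 656.792.
Standard quotas: Oakdale 2.725, Rivermont 3.680, Pinehurst 3.216, Claybrook 5.212, Stonebridge 5.388, Millford 3.779.
Lower quotas: Oakdale 2, Rivermont 3, Pinehurst 3, Claybrook 5, Stonebridge 5, Millford 3 (sum 21, leaving 3 seats).
Remainders in descending order: Millford 0.779, Oakdale 0.725, Rivermont 0.680, Stonebridge 0.388, Pinehurst 0.216, Claybrook 0.212.
The surplus seats go to Millford, Oakdale, Rivermont.
Pinehurst receives 3.

3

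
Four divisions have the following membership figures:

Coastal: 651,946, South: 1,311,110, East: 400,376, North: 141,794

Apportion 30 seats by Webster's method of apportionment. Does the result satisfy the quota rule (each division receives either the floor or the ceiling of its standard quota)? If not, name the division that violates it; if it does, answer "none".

none

Standard quotas: Coastal 7.807, South 15.700, East 4.794, North 1.698.
Webster allocation: Coastal 8, South 15, East 5, North 2.
Every allocation lies between the lower and upper quota.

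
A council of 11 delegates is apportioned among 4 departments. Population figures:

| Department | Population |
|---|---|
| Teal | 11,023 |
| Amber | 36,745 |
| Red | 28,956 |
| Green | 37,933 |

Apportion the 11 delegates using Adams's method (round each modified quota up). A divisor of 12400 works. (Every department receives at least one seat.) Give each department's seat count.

Teal 1, Amber 3, Red 3, Green 4

With modified divisor 12400: modified quotas Teal 0.889, Amber 2.963, Red 2.335, Green 3.059.
Rounding up: Teal 1, Amber 3, Red 3, Green 4 (total 11).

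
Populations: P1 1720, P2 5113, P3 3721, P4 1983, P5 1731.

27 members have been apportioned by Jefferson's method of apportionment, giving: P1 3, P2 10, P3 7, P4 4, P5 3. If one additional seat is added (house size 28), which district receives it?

P3

Priority for the next seat is population ÷ (current seats + 1).
Priorities: P1 430.000, P2 464.818, P3 465.125, P4 396.600, P5 432.750.
Highest priority: P3.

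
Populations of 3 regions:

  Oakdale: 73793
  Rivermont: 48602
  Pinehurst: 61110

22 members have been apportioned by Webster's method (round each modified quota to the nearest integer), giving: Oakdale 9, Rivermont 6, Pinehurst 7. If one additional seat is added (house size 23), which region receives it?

Pinehurst

Priority for the next seat is population ÷ (current seats + 0.5).
Priorities: Oakdale 7767.684, Rivermont 7477.231, Pinehurst 8148.000.
Highest priority: Pinehurst.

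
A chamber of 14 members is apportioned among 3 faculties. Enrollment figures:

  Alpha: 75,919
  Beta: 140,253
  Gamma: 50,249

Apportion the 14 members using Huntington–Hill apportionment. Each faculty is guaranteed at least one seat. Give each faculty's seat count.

Alpha=4, Beta=7, Gamma=3

With divisor 19628: modified quotas Alpha 3.868, Beta 7.146, Gamma 2.560.
Geometric-mean thresholds: Alpha √(3·4)=3.464, Beta √(7·8)=7.483, Gamma √(2·3)=2.449.
Each quota rounded against its threshold gives Alpha 4, Beta 7, Gamma 3 (total 14).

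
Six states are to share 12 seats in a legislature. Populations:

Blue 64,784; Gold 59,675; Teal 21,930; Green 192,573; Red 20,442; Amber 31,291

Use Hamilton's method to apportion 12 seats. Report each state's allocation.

Blue: 2; Gold: 2; Teal: 1; Green: 6; Red: 0; Amber: 1

Standard divisor: 390695 ÷ 12 ≈ 32557.917.
Standard quotas: Blue 1.9898, Gold 1.8329, Teal 0.6736, Green 5.9148, Red 0.6279, Amber 0.9611.
Lower quotas: Blue 1, Gold 1, Teal 0, Green 5, Red 0, Amber 0 (sum 7, leaving 5 seats).
Remainders in descending order: Blue 0.9898, Amber 0.9611, Green 0.9148, Gold 0.8329, Teal 0.6736, Red 0.6279.
Largest remainders: Blue, Amber, Green, Gold, Teal receive the extra seats.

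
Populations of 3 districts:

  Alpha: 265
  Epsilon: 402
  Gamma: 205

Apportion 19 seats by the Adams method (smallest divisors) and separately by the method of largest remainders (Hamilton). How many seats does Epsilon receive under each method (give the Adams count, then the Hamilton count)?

Adams: Alpha 6, Epsilon 8, Gamma 5.
Hamilton: Alpha 6, Epsilon 9, Gamma 4.
Epsilon gets 8 under Adams and 9 under Hamilton.

8 and 9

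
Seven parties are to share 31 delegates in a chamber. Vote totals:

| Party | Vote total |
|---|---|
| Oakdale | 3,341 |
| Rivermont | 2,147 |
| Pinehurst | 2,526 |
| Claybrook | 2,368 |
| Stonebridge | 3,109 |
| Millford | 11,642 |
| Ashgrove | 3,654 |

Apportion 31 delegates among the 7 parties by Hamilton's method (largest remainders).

Oakdale 4; Rivermont 2; Pinehurst 3; Claybrook 3; Stonebridge 3; Millford 12; Ashgrove 4

Standard divisor: 28787 ÷ 31 ≈ 928.613.
Standard quotas: Oakdale 3.5978, Rivermont 2.3121, Pinehurst 2.7202, Claybrook 2.5500, Stonebridge 3.3480, Millford 12.5370, Ashgrove 3.9349.
Lower quotas: Oakdale 3, Rivermont 2, Pinehurst 2, Claybrook 2, Stonebridge 3, Millford 12, Ashgrove 3 (sum 27, leaving 4 seats).
Remainders in descending order: Ashgrove 0.9349, Pinehurst 0.7202, Oakdale 0.5978, Claybrook 0.5500, Millford 0.5370, Stonebridge 0.3480, Rivermont 0.3121.
Largest remainders: Ashgrove, Pinehurst, Oakdale, Claybrook receive the extra seats.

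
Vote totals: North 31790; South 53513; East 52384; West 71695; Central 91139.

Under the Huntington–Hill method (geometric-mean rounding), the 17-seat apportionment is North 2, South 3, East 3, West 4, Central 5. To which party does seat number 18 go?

Central

Priority for the next seat is population ÷ (√(s·(s+1))).
Priorities: North 12978.213, South 15447.872, East 15121.958, West 16031.489, Central 16639.629.
Highest priority: Central.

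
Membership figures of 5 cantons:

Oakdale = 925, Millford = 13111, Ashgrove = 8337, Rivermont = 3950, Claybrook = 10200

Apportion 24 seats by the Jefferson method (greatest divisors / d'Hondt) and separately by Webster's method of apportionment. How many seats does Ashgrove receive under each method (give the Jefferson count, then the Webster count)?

Jefferson: Oakdale 0, Millford 9, Ashgrove 6, Rivermont 2, Claybrook 7.
Webster: Oakdale 1, Millford 8, Ashgrove 5, Rivermont 3, Claybrook 7.
Ashgrove gets 6 under Jefferson and 5 under Webster.

6 and 5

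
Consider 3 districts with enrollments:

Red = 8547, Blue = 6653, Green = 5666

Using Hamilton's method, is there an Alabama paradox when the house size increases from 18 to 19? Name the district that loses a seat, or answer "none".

At 18 seats: Red 7, Blue 6, Green 5.
At 19 seats: Red 8, Blue 6, Green 5.
No district's allocation decreased.

none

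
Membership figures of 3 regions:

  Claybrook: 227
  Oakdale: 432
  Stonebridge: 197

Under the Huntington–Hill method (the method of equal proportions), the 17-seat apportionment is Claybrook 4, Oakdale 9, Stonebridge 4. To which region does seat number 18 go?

Priority for the next seat is population ÷ (√(s·(s+1))).
Priorities: Claybrook 50.759, Oakdale 45.537, Stonebridge 44.051.
Highest priority: Claybrook.

Claybrook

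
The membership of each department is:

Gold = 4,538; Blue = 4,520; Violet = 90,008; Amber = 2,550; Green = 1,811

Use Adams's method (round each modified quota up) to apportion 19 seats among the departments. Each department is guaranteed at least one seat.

Gold 1, Blue 1, Violet 15, Amber 1, Green 1

Standard divisor 103427/19 ≈ 5443.526; standard quotas: Gold 0.834, Blue 0.830, Violet 16.535, Amber 0.468, Green 0.333.
Rounding up gives 1, 1, 17, 1, 1 = 21 seats, so the divisor must be adjusted.
With modified divisor 6200: modified quotas Gold 0.732, Blue 0.729, Violet 14.517, Amber 0.411, Green 0.292.
Rounding up: Gold 1, Blue 1, Violet 15, Amber 1, Green 1 (total 19).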